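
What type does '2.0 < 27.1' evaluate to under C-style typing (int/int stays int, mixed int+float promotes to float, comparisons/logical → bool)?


Operand types: float < float
Rule: comparison yields bool
Result type: bool


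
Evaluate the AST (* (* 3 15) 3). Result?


Evaluate inner: (* 3 15) = 45
Evaluate root: (* 45 3) = 135
Result: 135


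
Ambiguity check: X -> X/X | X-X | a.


'a/a-a' has two parse trees (no precedence encoded between / and -)
Ambiguous


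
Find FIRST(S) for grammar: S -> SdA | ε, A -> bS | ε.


Per alternative of S: FIRST(SdA) = {d}; FIRST(ε) = {ε}
FIRST(S) = {d, ε}


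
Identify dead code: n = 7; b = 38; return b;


n is assigned but never read
Dead: 'n = 7'


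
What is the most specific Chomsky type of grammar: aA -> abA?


LHS has context (more than one symbol) and |LHS| ≤ |RHS|
Classification: Type 1 (Context-Sensitive)


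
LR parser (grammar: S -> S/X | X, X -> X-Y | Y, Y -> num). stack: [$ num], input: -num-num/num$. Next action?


'num' on top is the handle for Y -> num
Action: reduce (Y -> num)


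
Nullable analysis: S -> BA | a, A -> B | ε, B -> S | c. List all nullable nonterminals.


A nonterminal is nullable iff some alternative derives ε (directly, or every symbol in it is nullable)
Nullable: {A}


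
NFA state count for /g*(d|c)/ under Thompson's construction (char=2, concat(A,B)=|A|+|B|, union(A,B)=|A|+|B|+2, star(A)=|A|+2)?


Syntax tree has 3 char leaf(s), 1 union(s), 1 star(s)
chars contribute 3×2 = 6; each union adds +2; each star adds +2
Total: 6 + 2 + 2 = 10 states


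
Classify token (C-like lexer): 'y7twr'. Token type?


Pattern: letter/underscore followed by alphanumerics, not a keyword
Type: IDENTIFIER


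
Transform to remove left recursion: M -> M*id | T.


Left-recursive alternatives: M*id; non-recursive: T
Introduce M': M -> TM', M' -> *idM' | ε


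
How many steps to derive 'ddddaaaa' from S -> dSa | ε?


Derivation: S => dSa => ddSaa => dddSaaa => ddddSaaaa => ddddaaaa
Steps: 5


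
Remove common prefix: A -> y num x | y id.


Common prefix: 'y'
Factored: A -> y A', A' -> num x | id


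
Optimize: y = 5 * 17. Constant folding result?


5 * 17 = 85 at compile time
Optimized: y = 85


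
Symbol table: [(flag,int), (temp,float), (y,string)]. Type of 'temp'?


Lookup 'temp' → type float


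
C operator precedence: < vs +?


'+' is additive (level 9); '<' is relational (level 7)
Higher level binds tighter
'+' has higher precedence than '<'


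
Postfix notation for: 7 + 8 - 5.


Left to right (same or higher precedence on left)
Postfix: 7 8 + 5 -


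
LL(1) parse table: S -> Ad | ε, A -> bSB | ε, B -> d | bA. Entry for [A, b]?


For [A, b]: 'b' ∈ FIRST(bSB)
Entry: A -> bSB


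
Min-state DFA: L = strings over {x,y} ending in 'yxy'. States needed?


Track the longest suffix of input matching a prefix of 'yxy': 4 classes (prefixes of length 0..3)
Minimal DFA: 4 states


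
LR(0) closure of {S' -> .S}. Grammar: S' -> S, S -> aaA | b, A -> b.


Start: S' -> .S
For each item with dot before a nonterminal B, add B -> .γ for every B-production
Closure: [S' -> .S, S -> .aaA, S -> .b]


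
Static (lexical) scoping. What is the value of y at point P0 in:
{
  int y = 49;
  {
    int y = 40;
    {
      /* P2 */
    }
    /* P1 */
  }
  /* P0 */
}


y declared in the same block as P0
y = 49


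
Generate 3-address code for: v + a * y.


Break into single-operator statements:
t1 = a * y
t2 = v + t1


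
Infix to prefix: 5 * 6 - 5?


left-to-right (same/higher precedence on left): tree is (- (* 5 6) 5)
Prefix: - * 5 6 5


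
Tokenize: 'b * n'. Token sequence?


Scan left to right, longest-match per lexeme
Tokens: ID(b), OP(*), ID(n)


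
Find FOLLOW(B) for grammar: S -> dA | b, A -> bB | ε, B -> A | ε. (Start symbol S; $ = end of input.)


$ ∈ FOLLOW(S). For each A -> αBβ: add FIRST(β)\{ε} to FOLLOW(B); if β nullable, add FOLLOW(A).
FOLLOW(B) = {$}


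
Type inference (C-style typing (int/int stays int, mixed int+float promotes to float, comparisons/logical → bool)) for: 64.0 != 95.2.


Operand types: float != float
Rule: comparison yields bool
Result type: bool


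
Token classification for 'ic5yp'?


Pattern: letter/underscore followed by alphanumerics, not a keyword
Type: IDENTIFIER


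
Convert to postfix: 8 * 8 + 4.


Left to right (same or higher precedence on left)
Postfix: 8 8 * 4 +


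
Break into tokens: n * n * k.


Scan left to right, longest-match per lexeme
Tokens: ID(n), OP(*), ID(n), OP(*), ID(k)


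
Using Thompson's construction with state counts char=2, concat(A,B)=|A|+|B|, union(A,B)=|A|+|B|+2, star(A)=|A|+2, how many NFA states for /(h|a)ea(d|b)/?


Syntax tree has 6 char leaf(s), 2 union(s), 0 star(s)
chars contribute 6×2 = 12; each union adds +2; each star adds +2
Total: 12 + 4 + 0 = 16 states


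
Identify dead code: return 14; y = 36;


statement follows a return and is unreachable
Dead: 'y = 36'


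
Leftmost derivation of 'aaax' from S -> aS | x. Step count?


Derivation: S => aS => aaS => aaaS => aaax
Steps: 4


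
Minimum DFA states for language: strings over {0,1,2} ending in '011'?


Track the longest suffix of input matching a prefix of '011': 4 classes (prefixes of length 0..3)
Minimal DFA: 4 states


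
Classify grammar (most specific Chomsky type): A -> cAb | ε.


Single nonterminal LHS, but c^n b^n is not regular
Classification: Type 2 (Context-Free)


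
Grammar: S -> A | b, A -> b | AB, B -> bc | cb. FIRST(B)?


Per alternative of B: FIRST(bc) = {b}; FIRST(cb) = {c}
FIRST(B) = {b, c}


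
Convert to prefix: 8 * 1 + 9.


left-to-right (same/higher precedence on left): tree is (+ (* 8 1) 9)
Prefix: + * 8 1 9


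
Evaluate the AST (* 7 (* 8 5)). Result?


Evaluate inner: (* 8 5) = 40
Evaluate root: (* 7 40) = 280
Result: 280


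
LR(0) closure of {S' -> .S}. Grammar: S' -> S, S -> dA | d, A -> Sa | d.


Start: S' -> .S
For each item with dot before a nonterminal B, add B -> .γ for every B-production
Closure: [S' -> .S, S -> .dA, S -> .d]


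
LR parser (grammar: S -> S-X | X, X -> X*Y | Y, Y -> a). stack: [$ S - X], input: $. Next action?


handle 'S-X' on top; lookahead ∈ FOLLOW(S) = {-, $}
Action: reduce (S -> S-X)


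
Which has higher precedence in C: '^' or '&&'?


'^' is bitwise XOR (level 4); '&&' is logical AND (level 2)
Higher level binds tighter
'^' has higher precedence than '&&'


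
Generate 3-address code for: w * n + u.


Break into single-operator statements:
t1 = w * n
t2 = t1 + u


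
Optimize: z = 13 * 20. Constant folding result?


13 * 20 = 260 at compile time
Optimized: z = 260


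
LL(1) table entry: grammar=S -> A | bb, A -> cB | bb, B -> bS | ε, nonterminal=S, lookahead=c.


For [S, c]: 'c' ∈ FIRST(A)
Entry: S -> A


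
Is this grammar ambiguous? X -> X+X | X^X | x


'x+x^x' has two parse trees (no precedence encoded between + and ^)
Ambiguous


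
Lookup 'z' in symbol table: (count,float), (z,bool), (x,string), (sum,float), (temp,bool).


Lookup 'z' → type bool


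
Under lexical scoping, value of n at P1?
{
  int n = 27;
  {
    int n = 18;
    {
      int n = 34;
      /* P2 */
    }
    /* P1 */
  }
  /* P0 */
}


n declared in the same block as P1
n = 18


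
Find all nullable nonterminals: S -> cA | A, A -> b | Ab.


A nonterminal is nullable iff some alternative derives ε (directly, or every symbol in it is nullable)
Nullable: {}


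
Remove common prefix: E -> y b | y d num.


Common prefix: 'y'
Factored: E -> y E', E' -> b | d num


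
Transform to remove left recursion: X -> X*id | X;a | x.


Left-recursive alternatives: X*id, X;a; non-recursive: x
Introduce X': X -> xX', X' -> *idX' | ;aX' | ε


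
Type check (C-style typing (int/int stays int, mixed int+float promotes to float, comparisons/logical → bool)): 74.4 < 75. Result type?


Operand types: float < int
Rule: comparison yields bool
Result type: bool


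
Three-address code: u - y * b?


Break into single-operator statements:
t1 = y * b
t2 = u - t1


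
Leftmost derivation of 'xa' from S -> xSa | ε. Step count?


Derivation: S => xSa => xa
Steps: 2


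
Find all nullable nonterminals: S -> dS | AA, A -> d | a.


A nonterminal is nullable iff some alternative derives ε (directly, or every symbol in it is nullable)
Nullable: {}


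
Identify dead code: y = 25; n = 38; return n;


y is assigned but never read
Dead: 'y = 25'


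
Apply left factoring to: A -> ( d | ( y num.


Common prefix: '('
Factored: A -> ( A', A' -> d | y num


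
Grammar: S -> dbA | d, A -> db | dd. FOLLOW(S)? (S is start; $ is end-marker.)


$ ∈ FOLLOW(S). For each A -> αBβ: add FIRST(β)\{ε} to FOLLOW(B); if β nullable, add FOLLOW(A).
FOLLOW(S) = {$}


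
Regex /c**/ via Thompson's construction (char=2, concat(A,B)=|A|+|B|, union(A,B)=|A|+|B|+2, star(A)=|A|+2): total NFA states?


Syntax tree has 1 char leaf(s), 0 union(s), 2 star(s)
chars contribute 1×2 = 2; each union adds +2; each star adds +2
Total: 2 + 0 + 4 = 6 states


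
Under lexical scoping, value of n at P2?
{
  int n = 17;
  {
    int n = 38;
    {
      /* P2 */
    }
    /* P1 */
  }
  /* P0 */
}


P2's block does not declare n; resolves to the enclosing declaration at depth 1
n = 38


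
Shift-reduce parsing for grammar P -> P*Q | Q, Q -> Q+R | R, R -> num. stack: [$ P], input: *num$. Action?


shift '*' to continue P -> P*Q
Action: shift


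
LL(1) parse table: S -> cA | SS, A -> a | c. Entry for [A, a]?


For [A, a]: 'a' ∈ FIRST(a)
Entry: A -> a


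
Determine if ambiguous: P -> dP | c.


right-linear, alternatives start with distinct terminals 'd' vs 'c': unique leftmost derivation
Unambiguous


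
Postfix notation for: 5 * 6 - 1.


Left to right (same or higher precedence on left)
Postfix: 5 6 * 1 -


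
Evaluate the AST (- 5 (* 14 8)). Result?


Evaluate inner: (* 14 8) = 112
Evaluate root: (- 5 112) = -107
Result: -107


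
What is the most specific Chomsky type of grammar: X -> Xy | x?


Left-linear: every RHS is a terminal or one nonterminal followed by a terminal
Classification: Type 3 (Regular)


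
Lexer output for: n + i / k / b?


Scan left to right, longest-match per lexeme
Tokens: ID(n), OP(+), ID(i), OP(/), ID(k), OP(/), ID(b)


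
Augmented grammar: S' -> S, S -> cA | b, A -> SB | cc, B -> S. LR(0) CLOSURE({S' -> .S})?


Start: S' -> .S
For each item with dot before a nonterminal B, add B -> .γ for every B-production
Closure: [S' -> .S, S -> .cA, S -> .b]


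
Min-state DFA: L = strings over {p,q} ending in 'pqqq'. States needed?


Track the longest suffix of input matching a prefix of 'pqqq': 5 classes (prefixes of length 0..4)
Minimal DFA: 5 states


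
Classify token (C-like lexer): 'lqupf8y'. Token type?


Pattern: letter/underscore followed by alphanumerics, not a keyword
Type: IDENTIFIER


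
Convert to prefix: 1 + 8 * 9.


'*' binds tighter: tree is (+ 1 (* 8 9))
Prefix: + 1 * 8 9


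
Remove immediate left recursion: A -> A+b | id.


Left-recursive alternatives: A+b; non-recursive: id
Introduce A': A -> idA', A' -> +bA' | ε


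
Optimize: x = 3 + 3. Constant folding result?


3 + 3 = 6 at compile time
Optimized: x = 6


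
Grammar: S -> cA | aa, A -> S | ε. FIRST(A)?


Per alternative of A: FIRST(S) = {a, c}; FIRST(ε) = {ε}
FIRST(A) = {a, c, ε}


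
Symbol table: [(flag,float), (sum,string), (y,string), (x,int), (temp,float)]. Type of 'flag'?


Lookup 'flag' → type float


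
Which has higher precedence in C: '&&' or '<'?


'<' is relational (level 7); '&&' is logical AND (level 2)
Higher level binds tighter
'<' has higher precedence than '&&'


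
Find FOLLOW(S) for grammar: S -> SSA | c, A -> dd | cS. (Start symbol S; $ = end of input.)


$ ∈ FOLLOW(S). For each A -> αBβ: add FIRST(β)\{ε} to FOLLOW(B); if β nullable, add FOLLOW(A).
FOLLOW(S) = {$, c, d}


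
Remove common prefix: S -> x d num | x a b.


Common prefix: 'x'
Factored: S -> x S', S' -> d num | a b


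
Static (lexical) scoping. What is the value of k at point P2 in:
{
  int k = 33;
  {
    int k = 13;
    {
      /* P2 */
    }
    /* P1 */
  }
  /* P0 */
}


P2's block does not declare k; resolves to the enclosing declaration at depth 1
k = 13


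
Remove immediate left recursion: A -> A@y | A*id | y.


Left-recursive alternatives: A@y, A*id; non-recursive: y
Introduce A': A -> yA', A' -> @yA' | *idA' | ε


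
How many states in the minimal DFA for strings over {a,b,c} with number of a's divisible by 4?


Track (count of a) mod 4: states 0..3, accept at 0
Minimal DFA: 4 states


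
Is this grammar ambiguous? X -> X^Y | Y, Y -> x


precedence layered via separate nonterminal Y: deterministic
Unambiguous


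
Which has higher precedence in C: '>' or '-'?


'-' is additive (level 9); '>' is relational (level 7)
Higher level binds tighter
'-' has higher precedence than '>'


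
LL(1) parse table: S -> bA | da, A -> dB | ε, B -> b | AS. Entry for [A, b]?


For [A, b]: ε is nullable and 'b' ∈ FOLLOW(A)
Entry: A -> ε


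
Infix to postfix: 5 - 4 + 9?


Left to right (same or higher precedence on left)
Postfix: 5 4 - 9 +


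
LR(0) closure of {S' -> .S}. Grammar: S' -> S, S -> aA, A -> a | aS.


Start: S' -> .S
For each item with dot before a nonterminal B, add B -> .γ for every B-production
Closure: [S' -> .S, S -> .aA]


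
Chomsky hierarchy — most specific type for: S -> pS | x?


Right-linear: every RHS is a terminal or a terminal followed by one nonterminal
Classification: Type 3 (Regular)


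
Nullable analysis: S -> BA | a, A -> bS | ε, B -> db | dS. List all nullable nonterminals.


A nonterminal is nullable iff some alternative derives ε (directly, or every symbol in it is nullable)
Nullable: {A}


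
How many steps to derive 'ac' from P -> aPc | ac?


Derivation: P => ac
Steps: 1


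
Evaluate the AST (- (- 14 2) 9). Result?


Evaluate inner: (- 14 2) = 12
Evaluate root: (- 12 9) = 3
Result: 3


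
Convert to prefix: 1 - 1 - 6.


left-to-right (same/higher precedence on left): tree is (- (- 1 1) 6)
Prefix: - - 1 1 6


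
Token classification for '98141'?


Pattern: digits only
Type: INTEGER_LITERAL


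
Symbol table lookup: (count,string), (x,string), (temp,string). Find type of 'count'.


Lookup 'count' → type string


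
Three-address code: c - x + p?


Break into single-operator statements:
t1 = c - x
t2 = t1 + p


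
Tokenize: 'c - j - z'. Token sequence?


Scan left to right, longest-match per lexeme
Tokens: ID(c), OP(-), ID(j), OP(-), ID(z)


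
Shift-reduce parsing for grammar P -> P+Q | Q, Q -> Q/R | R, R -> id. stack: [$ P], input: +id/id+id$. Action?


shift '+' to continue P -> P+Q
Action: shift


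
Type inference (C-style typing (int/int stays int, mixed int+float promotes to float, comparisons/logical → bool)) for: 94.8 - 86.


Operand types: float - int
Rule: mixed int/float promotes to float; int/int stays int
Result type: float


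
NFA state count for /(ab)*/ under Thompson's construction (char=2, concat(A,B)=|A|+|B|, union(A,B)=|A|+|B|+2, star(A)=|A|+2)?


Syntax tree has 2 char leaf(s), 0 union(s), 1 star(s)
chars contribute 2×2 = 4; each union adds +2; each star adds +2
Total: 4 + 0 + 2 = 6 states


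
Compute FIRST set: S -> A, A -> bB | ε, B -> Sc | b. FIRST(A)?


Per alternative of A: FIRST(bB) = {b}; FIRST(ε) = {ε}
FIRST(A) = {b, ε}


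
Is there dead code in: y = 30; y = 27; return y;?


first assignment to y is overwritten before any read
Dead: 'y = 30'


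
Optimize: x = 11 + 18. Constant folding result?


11 + 18 = 29 at compile time
Optimized: x = 29


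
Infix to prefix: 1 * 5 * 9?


left-to-right (same/higher precedence on left): tree is (* (* 1 5) 9)
Prefix: * * 1 5 9


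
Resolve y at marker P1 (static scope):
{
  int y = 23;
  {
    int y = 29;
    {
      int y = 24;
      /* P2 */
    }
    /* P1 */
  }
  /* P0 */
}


y declared in the same block as P1
y = 29


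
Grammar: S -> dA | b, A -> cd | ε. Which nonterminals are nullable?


A nonterminal is nullable iff some alternative derives ε (directly, or every symbol in it is nullable)
Nullable: {A}


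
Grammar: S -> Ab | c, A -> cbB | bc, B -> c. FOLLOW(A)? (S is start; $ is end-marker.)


$ ∈ FOLLOW(S). For each A -> αBβ: add FIRST(β)\{ε} to FOLLOW(B); if β nullable, add FOLLOW(A).
FOLLOW(A) = {b}


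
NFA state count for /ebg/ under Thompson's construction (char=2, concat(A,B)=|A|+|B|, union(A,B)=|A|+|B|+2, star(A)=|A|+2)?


Syntax tree has 3 char leaf(s), 0 union(s), 0 star(s)
chars contribute 3×2 = 6; each union adds +2; each star adds +2
Total: 6 + 0 + 0 = 6 states


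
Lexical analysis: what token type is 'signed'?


Pattern: reserved word
Type: KEYWORD


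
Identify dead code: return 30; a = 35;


statement follows a return and is unreachable
Dead: 'a = 35'


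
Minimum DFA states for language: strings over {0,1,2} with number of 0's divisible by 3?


Track (count of 0) mod 3: states 0..2, accept at 0
Minimal DFA: 3 states


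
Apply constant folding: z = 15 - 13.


15 - 13 = 2 at compile time
Optimized: z = 2


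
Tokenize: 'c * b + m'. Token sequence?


Scan left to right, longest-match per lexeme
Tokens: ID(c), OP(*), ID(b), OP(+), ID(m)


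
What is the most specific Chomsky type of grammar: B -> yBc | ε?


Single nonterminal LHS, but y^n c^n is not regular
Classification: Type 2 (Context-Free)


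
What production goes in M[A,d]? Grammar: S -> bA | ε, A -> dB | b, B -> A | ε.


For [A, d]: 'd' ∈ FIRST(dB)
Entry: A -> dB


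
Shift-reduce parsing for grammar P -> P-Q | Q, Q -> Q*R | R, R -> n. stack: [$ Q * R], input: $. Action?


handle 'Q*R' on top
Action: reduce (Q -> Q*R)


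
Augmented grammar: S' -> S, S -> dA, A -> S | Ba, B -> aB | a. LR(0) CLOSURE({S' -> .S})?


Start: S' -> .S
For each item with dot before a nonterminal B, add B -> .γ for every B-production
Closure: [S' -> .S, S -> .dA]


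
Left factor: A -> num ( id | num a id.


Common prefix: 'num'
Factored: A -> num A', A' -> ( id | a id


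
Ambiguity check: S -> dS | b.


right-linear, alternatives start with distinct terminals 'd' vs 'b': unique leftmost derivation
Unambiguous


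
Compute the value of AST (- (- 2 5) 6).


Evaluate inner: (- 2 5) = -3
Evaluate root: (- -3 6) = -9
Result: -9


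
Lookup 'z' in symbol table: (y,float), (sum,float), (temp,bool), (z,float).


Lookup 'z' → type float


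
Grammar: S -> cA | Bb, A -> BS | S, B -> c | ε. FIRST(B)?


Per alternative of B: FIRST(c) = {c}; FIRST(ε) = {ε}
FIRST(B) = {c, ε}


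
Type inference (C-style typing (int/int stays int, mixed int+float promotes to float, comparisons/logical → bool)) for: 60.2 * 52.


Operand types: float * int
Rule: mixed int/float promotes to float; int/int stays int
Result type: float


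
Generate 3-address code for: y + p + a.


Break into single-operator statements:
t1 = y + p
t2 = t1 + a


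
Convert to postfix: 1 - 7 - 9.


Left to right (same or higher precedence on left)
Postfix: 1 7 - 9 -


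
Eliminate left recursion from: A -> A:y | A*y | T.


Left-recursive alternatives: A:y, A*y; non-recursive: T
Introduce A': A -> TA', A' -> :yA' | *yA' | ε


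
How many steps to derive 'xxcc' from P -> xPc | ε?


Derivation: P => xPc => xxPcc => xxcc
Steps: 3


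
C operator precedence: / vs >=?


'/' is multiplicative (level 10); '>=' is relational (level 7)
Higher level binds tighter
'/' has higher precedence than '>='


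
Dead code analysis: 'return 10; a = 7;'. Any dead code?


statement follows a return and is unreachable
Dead: 'a = 7'


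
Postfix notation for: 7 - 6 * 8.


* has higher precedence, evaluate 6*8 first
Postfix: 7 6 8 * -


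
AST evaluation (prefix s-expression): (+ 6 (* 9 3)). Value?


Evaluate inner: (* 9 3) = 27
Evaluate root: (+ 6 27) = 33
Result: 33


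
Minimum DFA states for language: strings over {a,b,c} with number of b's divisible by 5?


Track (count of b) mod 5: states 0..4, accept at 0
Minimal DFA: 5 states


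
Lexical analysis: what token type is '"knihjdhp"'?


Pattern: double-quoted sequence
Type: STRING_LITERAL


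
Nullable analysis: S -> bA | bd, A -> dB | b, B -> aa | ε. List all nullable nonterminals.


A nonterminal is nullable iff some alternative derives ε (directly, or every symbol in it is nullable)
Nullable: {B}


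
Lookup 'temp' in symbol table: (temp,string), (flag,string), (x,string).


Lookup 'temp' → type string


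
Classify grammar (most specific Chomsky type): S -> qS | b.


Right-linear: every RHS is a terminal or a terminal followed by one nonterminal
Classification: Type 3 (Regular)


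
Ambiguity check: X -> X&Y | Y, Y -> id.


precedence layered via separate nonterminal Y: deterministic
Unambiguous


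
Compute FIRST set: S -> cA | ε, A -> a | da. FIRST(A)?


Per alternative of A: FIRST(a) = {a}; FIRST(da) = {d}
FIRST(A) = {a, d}


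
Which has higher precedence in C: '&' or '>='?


'>=' is relational (level 7); '&' is bitwise AND (level 5)
Higher level binds tighter
'>=' has higher precedence than '&'


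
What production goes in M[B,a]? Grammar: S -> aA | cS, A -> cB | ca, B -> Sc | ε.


For [B, a]: 'a' ∈ FIRST(Sc)
Entry: B -> Sc


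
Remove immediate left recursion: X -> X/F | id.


Left-recursive alternatives: X/F; non-recursive: id
Introduce X': X -> idX', X' -> /FX' | ε


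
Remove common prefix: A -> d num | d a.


Common prefix: 'd'
Factored: A -> d A', A' -> num | a


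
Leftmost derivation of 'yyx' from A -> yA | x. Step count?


Derivation: A => yA => yyA => yyx
Steps: 3


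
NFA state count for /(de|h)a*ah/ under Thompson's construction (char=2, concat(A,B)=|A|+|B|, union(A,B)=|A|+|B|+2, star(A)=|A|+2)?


Syntax tree has 6 char leaf(s), 1 union(s), 1 star(s)
chars contribute 6×2 = 12; each union adds +2; each star adds +2
Total: 12 + 2 + 2 = 16 states


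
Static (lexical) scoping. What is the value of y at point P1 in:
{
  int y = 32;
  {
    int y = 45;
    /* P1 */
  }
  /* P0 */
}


y declared in the same block as P1
y = 45


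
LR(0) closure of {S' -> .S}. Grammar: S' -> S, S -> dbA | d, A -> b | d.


Start: S' -> .S
For each item with dot before a nonterminal B, add B -> .γ for every B-production
Closure: [S' -> .S, S -> .dbA, S -> .d]


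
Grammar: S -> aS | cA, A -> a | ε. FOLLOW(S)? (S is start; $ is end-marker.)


$ ∈ FOLLOW(S). For each A -> αBβ: add FIRST(β)\{ε} to FOLLOW(B); if β nullable, add FOLLOW(A).
FOLLOW(S) = {$}


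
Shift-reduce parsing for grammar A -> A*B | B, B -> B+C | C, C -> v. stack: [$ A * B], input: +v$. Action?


'+' can extend B; shift to build B -> B+C
Action: shift


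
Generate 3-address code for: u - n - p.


Break into single-operator statements:
t1 = u - n
t2 = t1 - p


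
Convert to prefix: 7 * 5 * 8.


left-to-right (same/higher precedence on left): tree is (* (* 7 5) 8)
Prefix: * * 7 5 8


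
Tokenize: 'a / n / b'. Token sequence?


Scan left to right, longest-match per lexeme
Tokens: ID(a), OP(/), ID(n), OP(/), ID(b)


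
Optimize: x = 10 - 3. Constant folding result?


10 - 3 = 7 at compile time
Optimized: x = 7


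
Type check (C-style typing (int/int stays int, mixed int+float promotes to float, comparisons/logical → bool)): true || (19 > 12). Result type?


Operand types: bool || bool
Rule: logical operators take bool operands and yield bool
Result type: bool


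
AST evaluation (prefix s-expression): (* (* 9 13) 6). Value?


Evaluate inner: (* 9 13) = 117
Evaluate root: (* 117 6) = 702
Result: 702


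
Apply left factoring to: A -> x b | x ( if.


Common prefix: 'x'
Factored: A -> x A', A' -> b | ( if


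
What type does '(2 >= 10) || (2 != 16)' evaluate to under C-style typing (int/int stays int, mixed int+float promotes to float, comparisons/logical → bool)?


Operand types: bool || bool
Rule: logical operators take bool operands and yield bool
Result type: bool


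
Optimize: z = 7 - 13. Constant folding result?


7 - 13 = -6 at compile time
Optimized: z = -6


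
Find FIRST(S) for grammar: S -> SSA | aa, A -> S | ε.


Per alternative of S: FIRST(SSA) = {a}; FIRST(aa) = {a}
FIRST(S) = {a}


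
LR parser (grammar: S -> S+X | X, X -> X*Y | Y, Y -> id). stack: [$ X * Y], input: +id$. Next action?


handle 'X*Y' on top
Action: reduce (X -> X*Y)


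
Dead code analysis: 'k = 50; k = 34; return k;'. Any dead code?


first assignment to k is overwritten before any read
Dead: 'k = 50'


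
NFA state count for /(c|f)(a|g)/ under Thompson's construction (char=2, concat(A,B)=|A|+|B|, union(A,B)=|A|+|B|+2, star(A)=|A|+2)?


Syntax tree has 4 char leaf(s), 2 union(s), 0 star(s)
chars contribute 4×2 = 8; each union adds +2; each star adds +2
Total: 8 + 4 + 0 = 12 states


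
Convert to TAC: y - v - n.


Break into single-operator statements:
t1 = y - v
t2 = t1 - n


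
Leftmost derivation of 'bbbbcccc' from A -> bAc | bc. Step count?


Derivation: A => bAc => bbAcc => bbbAccc => bbbbcccc
Steps: 4


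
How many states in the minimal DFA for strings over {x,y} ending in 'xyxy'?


Track the longest suffix of input matching a prefix of 'xyxy': 5 classes (prefixes of length 0..4)
Minimal DFA: 5 states


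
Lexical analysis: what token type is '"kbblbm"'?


Pattern: double-quoted sequence
Type: STRING_LITERAL


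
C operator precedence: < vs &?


'<' is relational (level 7); '&' is bitwise AND (level 5)
Higher level binds tighter
'<' has higher precedence than '&'


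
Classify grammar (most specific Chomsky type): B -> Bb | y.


Left-linear: every RHS is a terminal or one nonterminal followed by a terminal
Classification: Type 3 (Regular)


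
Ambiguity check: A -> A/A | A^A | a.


'a/a^a' has two parse trees (no precedence encoded between / and ^)
Ambiguous


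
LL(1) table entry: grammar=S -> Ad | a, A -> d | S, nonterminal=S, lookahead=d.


For [S, d]: 'd' ∈ FIRST(Ad)
Entry: S -> Ad


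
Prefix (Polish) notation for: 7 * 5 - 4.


left-to-right (same/higher precedence on left): tree is (- (* 7 5) 4)
Prefix: - * 7 5 4


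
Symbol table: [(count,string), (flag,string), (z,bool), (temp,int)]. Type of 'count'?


Lookup 'count' → type string


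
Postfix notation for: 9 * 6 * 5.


Left to right (same or higher precedence on left)
Postfix: 9 6 * 5 *


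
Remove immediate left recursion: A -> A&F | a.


Left-recursive alternatives: A&F; non-recursive: a
Introduce A': A -> aA', A' -> &FA' | ε


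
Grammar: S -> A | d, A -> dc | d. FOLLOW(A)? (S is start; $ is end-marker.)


$ ∈ FOLLOW(S). For each A -> αBβ: add FIRST(β)\{ε} to FOLLOW(B); if β nullable, add FOLLOW(A).
FOLLOW(A) = {$}


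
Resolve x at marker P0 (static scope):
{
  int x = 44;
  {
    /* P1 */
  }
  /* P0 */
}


x declared in the same block as P0
x = 44


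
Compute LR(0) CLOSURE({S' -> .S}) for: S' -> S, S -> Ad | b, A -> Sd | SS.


Start: S' -> .S
For each item with dot before a nonterminal B, add B -> .γ for every B-production
Closure: [S' -> .S, S -> .Ad, S -> .b, A -> .Sd, A -> .SS]


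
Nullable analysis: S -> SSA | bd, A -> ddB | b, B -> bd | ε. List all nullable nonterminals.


A nonterminal is nullable iff some alternative derives ε (directly, or every symbol in it is nullable)
Nullable: {B}


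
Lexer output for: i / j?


Scan left to right, longest-match per lexeme
Tokens: ID(i), OP(/), ID(j)


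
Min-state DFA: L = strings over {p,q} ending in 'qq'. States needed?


Track the longest suffix of input matching a prefix of 'qq': 3 classes (prefixes of length 0..2)
Minimal DFA: 3 states


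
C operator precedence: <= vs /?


'/' is multiplicative (level 10); '<=' is relational (level 7)
Higher level binds tighter
'/' has higher precedence than '<='


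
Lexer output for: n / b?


Scan left to right, longest-match per lexeme
Tokens: ID(n), OP(/), ID(b)


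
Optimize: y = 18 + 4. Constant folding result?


18 + 4 = 22 at compile time
Optimized: y = 22


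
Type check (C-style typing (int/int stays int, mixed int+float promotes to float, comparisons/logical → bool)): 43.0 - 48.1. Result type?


Operand types: float - float
Rule: mixed int/float promotes to float; int/int stays int
Result type: float


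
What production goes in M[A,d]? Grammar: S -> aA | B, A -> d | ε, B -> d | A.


For [A, d]: 'd' ∈ FIRST(d)
Entry: A -> d


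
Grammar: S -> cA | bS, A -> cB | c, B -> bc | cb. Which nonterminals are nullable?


A nonterminal is nullable iff some alternative derives ε (directly, or every symbol in it is nullable)
Nullable: {}


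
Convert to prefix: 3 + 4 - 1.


left-to-right (same/higher precedence on left): tree is (- (+ 3 4) 1)
Prefix: - + 3 4 1


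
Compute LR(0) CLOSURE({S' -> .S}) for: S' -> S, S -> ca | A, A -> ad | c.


Start: S' -> .S
For each item with dot before a nonterminal B, add B -> .γ for every B-production
Closure: [S' -> .S, S -> .ca, S -> .A, A -> .ad, A -> .c]


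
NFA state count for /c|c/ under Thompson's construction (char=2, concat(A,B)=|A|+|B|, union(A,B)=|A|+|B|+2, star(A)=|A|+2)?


Syntax tree has 2 char leaf(s), 1 union(s), 0 star(s)
chars contribute 2×2 = 4; each union adds +2; each star adds +2
Total: 4 + 2 + 0 = 6 states


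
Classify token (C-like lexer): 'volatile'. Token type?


Pattern: reserved word
Type: KEYWORD


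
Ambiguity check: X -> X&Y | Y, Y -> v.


precedence layered via separate nonterminal Y: deterministic
Unambiguous


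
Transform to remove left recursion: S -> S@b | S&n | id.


Left-recursive alternatives: S@b, S&n; non-recursive: id
Introduce S': S -> idS', S' -> @bS' | &nS' | ε


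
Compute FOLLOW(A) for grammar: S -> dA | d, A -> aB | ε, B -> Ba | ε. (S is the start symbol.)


$ ∈ FOLLOW(S). For each A -> αBβ: add FIRST(β)\{ε} to FOLLOW(B); if β nullable, add FOLLOW(A).
FOLLOW(A) = {$}


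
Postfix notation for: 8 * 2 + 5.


Left to right (same or higher precedence on left)
Postfix: 8 2 * 5 +


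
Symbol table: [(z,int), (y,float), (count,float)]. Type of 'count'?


Lookup 'count' → type float


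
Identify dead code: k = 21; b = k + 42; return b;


k is read by b's definition; b is returned
No dead code


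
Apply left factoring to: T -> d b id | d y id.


Common prefix: 'd'
Factored: T -> d T', T' -> b id | y id


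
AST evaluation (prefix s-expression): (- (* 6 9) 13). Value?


Evaluate inner: (* 6 9) = 54
Evaluate root: (- 54 13) = 41
Result: 41


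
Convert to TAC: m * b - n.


Break into single-operator statements:
t1 = m * b
t2 = t1 - n


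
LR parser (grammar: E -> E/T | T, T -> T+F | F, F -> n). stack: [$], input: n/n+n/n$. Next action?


no handle on stack; shift 'n'
Action: shift


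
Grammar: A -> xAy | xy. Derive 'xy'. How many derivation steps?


Derivation: A => xy
Steps: 1


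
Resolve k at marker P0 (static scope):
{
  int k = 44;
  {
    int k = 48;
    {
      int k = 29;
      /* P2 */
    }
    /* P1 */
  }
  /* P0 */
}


k declared in the same block as P0
k = 44


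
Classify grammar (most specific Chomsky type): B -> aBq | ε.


Single nonterminal LHS, but a^n q^n is not regular
Classification: Type 2 (Context-Free)


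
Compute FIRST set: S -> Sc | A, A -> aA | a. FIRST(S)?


Per alternative of S: FIRST(Sc) = {a}; FIRST(A) = {a}
FIRST(S) = {a}


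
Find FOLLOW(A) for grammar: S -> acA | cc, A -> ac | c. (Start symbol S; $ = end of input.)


$ ∈ FOLLOW(S). For each A -> αBβ: add FIRST(β)\{ε} to FOLLOW(B); if β nullable, add FOLLOW(A).
FOLLOW(A) = {$}


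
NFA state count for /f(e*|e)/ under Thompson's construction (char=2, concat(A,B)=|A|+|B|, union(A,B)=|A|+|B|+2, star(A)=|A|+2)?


Syntax tree has 3 char leaf(s), 1 union(s), 1 star(s)
chars contribute 3×2 = 6; each union adds +2; each star adds +2
Total: 6 + 2 + 2 = 10 states


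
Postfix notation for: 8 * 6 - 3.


Left to right (same or higher precedence on left)
Postfix: 8 6 * 3 -


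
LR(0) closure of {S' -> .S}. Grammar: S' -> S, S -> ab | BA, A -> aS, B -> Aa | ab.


Start: S' -> .S
For each item with dot before a nonterminal B, add B -> .γ for every B-production
Closure: [S' -> .S, S -> .ab, S -> .BA, B -> .Aa, B -> .ab, A -> .aS]


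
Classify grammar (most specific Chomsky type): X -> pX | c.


Right-linear: every RHS is a terminal or a terminal followed by one nonterminal
Classification: Type 3 (Regular)


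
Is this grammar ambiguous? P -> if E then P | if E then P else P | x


dangling else: 'if E then if E then x else x' parses two ways
Ambiguous


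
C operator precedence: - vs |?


'-' is additive (level 9); '|' is bitwise OR (level 3)
Higher level binds tighter
'-' has higher precedence than '|'


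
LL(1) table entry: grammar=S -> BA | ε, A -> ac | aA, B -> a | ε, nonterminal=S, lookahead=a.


For [S, a]: 'a' ∈ FIRST(BA)
Entry: S -> BA


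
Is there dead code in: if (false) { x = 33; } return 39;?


condition is constant false, so the whole block is unreachable
Dead: 'if (false) { x = 33; }'


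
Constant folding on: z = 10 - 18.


10 - 18 = -8 at compile time
Optimized: z = -8


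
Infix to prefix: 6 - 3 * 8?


'*' binds tighter: tree is (- 6 (* 3 8))
Prefix: - 6 * 3 8


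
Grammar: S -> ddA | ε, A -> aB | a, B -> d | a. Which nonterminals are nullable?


A nonterminal is nullable iff some alternative derives ε (directly, or every symbol in it is nullable)
Nullable: {S}


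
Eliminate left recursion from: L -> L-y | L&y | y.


Left-recursive alternatives: L-y, L&y; non-recursive: y
Introduce L': L -> yL', L' -> -yL' | &yL' | ε


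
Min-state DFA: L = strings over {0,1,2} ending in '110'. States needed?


Track the longest suffix of input matching a prefix of '110': 4 classes (prefixes of length 0..3)
Minimal DFA: 4 states


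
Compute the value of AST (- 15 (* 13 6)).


Evaluate inner: (* 13 6) = 78
Evaluate root: (- 15 78) = -63
Result: -63


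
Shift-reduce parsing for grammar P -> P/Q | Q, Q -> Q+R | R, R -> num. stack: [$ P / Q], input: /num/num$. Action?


handle 'P/Q' on top; lookahead ∈ FOLLOW(P) = {/, $}
Action: reduce (P -> P/Q)


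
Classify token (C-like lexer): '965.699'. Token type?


Pattern: digits with a decimal point
Type: FLOAT_LITERAL


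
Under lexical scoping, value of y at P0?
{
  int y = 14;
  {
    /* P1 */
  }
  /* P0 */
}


y declared in the same block as P0
y = 14


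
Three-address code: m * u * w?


Break into single-operator statements:
t1 = m * u
t2 = t1 * w


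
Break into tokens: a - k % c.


Scan left to right, longest-match per lexeme
Tokens: ID(a), OP(-), ID(k), OP(%), ID(c)


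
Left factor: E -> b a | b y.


Common prefix: 'b'
Factored: E -> b E', E' -> a | y


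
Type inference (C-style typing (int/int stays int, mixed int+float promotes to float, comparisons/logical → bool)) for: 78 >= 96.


Operand types: int >= int
Rule: comparison yields bool
Result type: bool


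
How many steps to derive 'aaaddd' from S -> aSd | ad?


Derivation: S => aSd => aaSdd => aaaddd
Steps: 3


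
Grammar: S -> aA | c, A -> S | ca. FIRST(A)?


Per alternative of A: FIRST(S) = {a, c}; FIRST(ca) = {c}
FIRST(A) = {a, c}


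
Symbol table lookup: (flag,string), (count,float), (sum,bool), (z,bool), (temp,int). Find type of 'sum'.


Lookup 'sum' → type bool


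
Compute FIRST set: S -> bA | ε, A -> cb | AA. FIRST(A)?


Per alternative of A: FIRST(cb) = {c}; FIRST(AA) = {c}
FIRST(A) = {c}


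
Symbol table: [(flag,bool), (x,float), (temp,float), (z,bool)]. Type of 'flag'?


Lookup 'flag' → type bool


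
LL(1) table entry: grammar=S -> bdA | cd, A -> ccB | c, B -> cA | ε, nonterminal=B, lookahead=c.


For [B, c]: 'c' ∈ FIRST(cA)
Entry: B -> cA


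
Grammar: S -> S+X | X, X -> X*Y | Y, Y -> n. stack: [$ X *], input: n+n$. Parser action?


no handle; shift 'n'
Action: shift


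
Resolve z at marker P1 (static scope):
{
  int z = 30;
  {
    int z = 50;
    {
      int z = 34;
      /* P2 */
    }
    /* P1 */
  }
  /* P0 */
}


z declared in the same block as P1
z = 50


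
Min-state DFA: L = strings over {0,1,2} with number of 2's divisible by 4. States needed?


Track (count of 2) mod 4: states 0..3, accept at 0
Minimal DFA: 4 states


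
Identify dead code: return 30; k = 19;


statement follows a return and is unreachable
Dead: 'k = 19'


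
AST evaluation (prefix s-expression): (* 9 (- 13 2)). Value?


Evaluate inner: (- 13 2) = 11
Evaluate root: (* 9 11) = 99
Result: 99


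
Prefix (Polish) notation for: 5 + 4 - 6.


left-to-right (same/higher precedence on left): tree is (- (+ 5 4) 6)
Prefix: - + 5 4 6


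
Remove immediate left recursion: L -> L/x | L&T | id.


Left-recursive alternatives: L/x, L&T; non-recursive: id
Introduce L': L -> idL', L' -> /xL' | &TL' | ε


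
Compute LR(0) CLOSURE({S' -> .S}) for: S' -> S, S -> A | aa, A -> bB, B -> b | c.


Start: S' -> .S
For each item with dot before a nonterminal B, add B -> .γ for every B-production
Closure: [S' -> .S, S -> .A, S -> .aa, A -> .bB]


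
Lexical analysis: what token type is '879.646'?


Pattern: digits with a decimal point
Type: FLOAT_LITERAL


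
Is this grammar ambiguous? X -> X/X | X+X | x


'x/x+x' has two parse trees (no precedence encoded between / and +)
Ambiguous


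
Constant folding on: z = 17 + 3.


17 + 3 = 20 at compile time
Optimized: z = 20


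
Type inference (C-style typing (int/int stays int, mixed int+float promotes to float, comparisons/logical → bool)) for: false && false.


Operand types: bool && bool
Rule: logical operators take bool operands and yield bool
Result type: bool


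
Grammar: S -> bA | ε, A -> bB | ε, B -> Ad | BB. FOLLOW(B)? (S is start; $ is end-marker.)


$ ∈ FOLLOW(S). For each A -> αBβ: add FIRST(β)\{ε} to FOLLOW(B); if β nullable, add FOLLOW(A).
FOLLOW(B) = {$, b, d}


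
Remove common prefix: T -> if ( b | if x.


Common prefix: 'if'
Factored: T -> if T', T' -> ( b | x


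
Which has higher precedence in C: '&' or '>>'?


'>>' is shift (level 8); '&' is bitwise AND (level 5)
Higher level binds tighter
'>>' has higher precedence than '&'


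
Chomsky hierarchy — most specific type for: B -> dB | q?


Right-linear: every RHS is a terminal or a terminal followed by one nonterminal
Classification: Type 3 (Regular)


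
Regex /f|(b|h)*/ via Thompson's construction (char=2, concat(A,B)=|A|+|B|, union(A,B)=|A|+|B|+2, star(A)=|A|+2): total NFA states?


Syntax tree has 3 char leaf(s), 2 union(s), 1 star(s)
chars contribute 3×2 = 6; each union adds +2; each star adds +2
Total: 6 + 4 + 2 = 12 states
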